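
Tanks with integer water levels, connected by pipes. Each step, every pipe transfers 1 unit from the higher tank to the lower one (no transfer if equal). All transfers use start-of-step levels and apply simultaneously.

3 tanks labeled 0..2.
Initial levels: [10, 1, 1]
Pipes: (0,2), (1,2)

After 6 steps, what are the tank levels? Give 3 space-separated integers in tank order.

Answer: 4 4 4

Derivation:
Step 1: flows [0->2,1=2] -> levels [9 1 2]
Step 2: flows [0->2,2->1] -> levels [8 2 2]
Step 3: flows [0->2,1=2] -> levels [7 2 3]
Step 4: flows [0->2,2->1] -> levels [6 3 3]
Step 5: flows [0->2,1=2] -> levels [5 3 4]
Step 6: flows [0->2,2->1] -> levels [4 4 4]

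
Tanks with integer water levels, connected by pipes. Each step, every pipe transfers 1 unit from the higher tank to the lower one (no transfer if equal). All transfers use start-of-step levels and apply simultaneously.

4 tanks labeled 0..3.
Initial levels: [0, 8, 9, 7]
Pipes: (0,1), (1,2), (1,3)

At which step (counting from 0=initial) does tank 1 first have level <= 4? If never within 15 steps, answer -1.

Answer: 6

Derivation:
Step 1: flows [1->0,2->1,1->3] -> levels [1 7 8 8]
Step 2: flows [1->0,2->1,3->1] -> levels [2 8 7 7]
Step 3: flows [1->0,1->2,1->3] -> levels [3 5 8 8]
Step 4: flows [1->0,2->1,3->1] -> levels [4 6 7 7]
Step 5: flows [1->0,2->1,3->1] -> levels [5 7 6 6]
Step 6: flows [1->0,1->2,1->3] -> levels [6 4 7 7]
Tank 1 first reaches <=4 at step 6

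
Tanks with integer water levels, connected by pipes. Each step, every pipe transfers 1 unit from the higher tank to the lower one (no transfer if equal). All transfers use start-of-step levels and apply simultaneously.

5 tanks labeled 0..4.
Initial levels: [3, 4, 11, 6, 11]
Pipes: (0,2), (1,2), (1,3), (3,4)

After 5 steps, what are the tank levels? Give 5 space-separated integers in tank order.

Answer: 7 7 6 8 7

Derivation:
Step 1: flows [2->0,2->1,3->1,4->3] -> levels [4 6 9 6 10]
Step 2: flows [2->0,2->1,1=3,4->3] -> levels [5 7 7 7 9]
Step 3: flows [2->0,1=2,1=3,4->3] -> levels [6 7 6 8 8]
Step 4: flows [0=2,1->2,3->1,3=4] -> levels [6 7 7 7 8]
Step 5: flows [2->0,1=2,1=3,4->3] -> levels [7 7 6 8 7]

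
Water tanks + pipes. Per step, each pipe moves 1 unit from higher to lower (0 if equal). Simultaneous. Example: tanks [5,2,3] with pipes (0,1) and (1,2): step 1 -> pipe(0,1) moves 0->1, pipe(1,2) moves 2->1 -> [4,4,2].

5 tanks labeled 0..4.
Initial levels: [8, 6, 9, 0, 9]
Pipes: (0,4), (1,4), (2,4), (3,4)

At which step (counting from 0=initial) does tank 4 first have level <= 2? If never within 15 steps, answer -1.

Step 1: flows [4->0,4->1,2=4,4->3] -> levels [9 7 9 1 6]
Step 2: flows [0->4,1->4,2->4,4->3] -> levels [8 6 8 2 8]
Step 3: flows [0=4,4->1,2=4,4->3] -> levels [8 7 8 3 6]
Step 4: flows [0->4,1->4,2->4,4->3] -> levels [7 6 7 4 8]
Step 5: flows [4->0,4->1,4->2,4->3] -> levels [8 7 8 5 4]
Step 6: flows [0->4,1->4,2->4,3->4] -> levels [7 6 7 4 8]
  -> period-2 cycle (repeats step 4); tank 4 never drops to <=2
Tank 4 never reaches <=2 within 15 steps

Answer: -1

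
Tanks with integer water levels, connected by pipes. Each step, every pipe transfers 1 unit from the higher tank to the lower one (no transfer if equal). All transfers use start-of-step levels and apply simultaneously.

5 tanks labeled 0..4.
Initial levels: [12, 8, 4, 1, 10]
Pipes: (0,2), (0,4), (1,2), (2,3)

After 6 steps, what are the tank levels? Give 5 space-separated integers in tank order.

Answer: 8 6 7 6 8

Derivation:
Step 1: flows [0->2,0->4,1->2,2->3] -> levels [10 7 5 2 11]
Step 2: flows [0->2,4->0,1->2,2->3] -> levels [10 6 6 3 10]
Step 3: flows [0->2,0=4,1=2,2->3] -> levels [9 6 6 4 10]
Step 4: flows [0->2,4->0,1=2,2->3] -> levels [9 6 6 5 9]
Step 5: flows [0->2,0=4,1=2,2->3] -> levels [8 6 6 6 9]
Step 6: flows [0->2,4->0,1=2,2=3] -> levels [8 6 7 6 8]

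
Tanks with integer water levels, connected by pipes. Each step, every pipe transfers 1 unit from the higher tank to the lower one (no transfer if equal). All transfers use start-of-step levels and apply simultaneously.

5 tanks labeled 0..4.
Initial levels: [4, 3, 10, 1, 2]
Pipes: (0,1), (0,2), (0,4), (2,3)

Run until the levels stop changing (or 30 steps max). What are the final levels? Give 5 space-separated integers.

Answer: 4 4 4 4 4

Derivation:
Step 1: flows [0->1,2->0,0->4,2->3] -> levels [3 4 8 2 3]
Step 2: flows [1->0,2->0,0=4,2->3] -> levels [5 3 6 3 3]
Step 3: flows [0->1,2->0,0->4,2->3] -> levels [4 4 4 4 4]
Step 4: flows [0=1,0=2,0=4,2=3] -> levels [4 4 4 4 4]
  -> stable (no change)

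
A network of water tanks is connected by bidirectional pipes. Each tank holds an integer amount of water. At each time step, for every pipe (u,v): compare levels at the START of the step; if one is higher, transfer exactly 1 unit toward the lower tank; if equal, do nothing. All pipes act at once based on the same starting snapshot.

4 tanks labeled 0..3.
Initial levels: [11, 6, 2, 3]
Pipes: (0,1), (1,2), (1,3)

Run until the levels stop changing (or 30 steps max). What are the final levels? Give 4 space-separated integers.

Answer: 6 4 6 6

Derivation:
Step 1: flows [0->1,1->2,1->3] -> levels [10 5 3 4]
Step 2: flows [0->1,1->2,1->3] -> levels [9 4 4 5]
Step 3: flows [0->1,1=2,3->1] -> levels [8 6 4 4]
Step 4: flows [0->1,1->2,1->3] -> levels [7 5 5 5]
Step 5: flows [0->1,1=2,1=3] -> levels [6 6 5 5]
Step 6: flows [0=1,1->2,1->3] -> levels [6 4 6 6]
Step 7: flows [0->1,2->1,3->1] -> levels [5 7 5 5]
Step 8: flows [1->0,1->2,1->3] -> levels [6 4 6 6]
  -> period-2 cycle: step 8 state = step 6 state; never stabilizes
  -> state at step 30: (30-6) mod 2 = 0, same as step 6 -> [6 4 6 6]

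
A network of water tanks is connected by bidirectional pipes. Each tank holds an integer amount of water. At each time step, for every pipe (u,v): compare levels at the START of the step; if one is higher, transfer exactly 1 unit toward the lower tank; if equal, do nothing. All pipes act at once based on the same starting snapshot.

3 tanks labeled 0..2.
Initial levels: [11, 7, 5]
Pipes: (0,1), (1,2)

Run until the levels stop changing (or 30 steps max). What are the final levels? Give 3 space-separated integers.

Answer: 8 7 8

Derivation:
Step 1: flows [0->1,1->2] -> levels [10 7 6]
Step 2: flows [0->1,1->2] -> levels [9 7 7]
Step 3: flows [0->1,1=2] -> levels [8 8 7]
Step 4: flows [0=1,1->2] -> levels [8 7 8]
Step 5: flows [0->1,2->1] -> levels [7 9 7]
Step 6: flows [1->0,1->2] -> levels [8 7 8]
  -> period-2 cycle: step 6 state = step 4 state; never stabilizes
  -> state at step 30: (30-4) mod 2 = 0, same as step 4 -> [8 7 8]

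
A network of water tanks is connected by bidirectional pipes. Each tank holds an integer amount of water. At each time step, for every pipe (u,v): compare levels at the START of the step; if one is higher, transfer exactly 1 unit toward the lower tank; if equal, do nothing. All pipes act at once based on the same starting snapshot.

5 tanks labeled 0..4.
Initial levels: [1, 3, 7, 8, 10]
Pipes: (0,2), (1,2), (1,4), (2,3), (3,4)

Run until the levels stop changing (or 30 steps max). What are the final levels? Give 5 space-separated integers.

Step 1: flows [2->0,2->1,4->1,3->2,4->3] -> levels [2 5 6 8 8]
Step 2: flows [2->0,2->1,4->1,3->2,3=4] -> levels [3 7 5 7 7]
Step 3: flows [2->0,1->2,1=4,3->2,3=4] -> levels [4 6 6 6 7]
Step 4: flows [2->0,1=2,4->1,2=3,4->3] -> levels [5 7 5 7 5]
Step 5: flows [0=2,1->2,1->4,3->2,3->4] -> levels [5 5 7 5 7]
Step 6: flows [2->0,2->1,4->1,2->3,4->3] -> levels [6 7 4 7 5]
Step 7: flows [0->2,1->2,1->4,3->2,3->4] -> levels [5 5 7 5 7]
  -> period-2 cycle: step 7 state = step 5 state; never stabilizes
  -> state at step 30: (30-5) mod 2 = 1, same as step 6 -> [6 7 4 7 5]

Answer: 6 7 4 7 5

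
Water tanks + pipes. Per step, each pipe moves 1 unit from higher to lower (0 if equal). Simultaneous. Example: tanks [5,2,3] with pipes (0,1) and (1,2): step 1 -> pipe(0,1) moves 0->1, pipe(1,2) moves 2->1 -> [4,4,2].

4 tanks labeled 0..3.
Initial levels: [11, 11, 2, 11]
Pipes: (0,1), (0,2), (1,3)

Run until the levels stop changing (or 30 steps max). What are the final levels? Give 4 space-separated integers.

Step 1: flows [0=1,0->2,1=3] -> levels [10 11 3 11]
Step 2: flows [1->0,0->2,1=3] -> levels [10 10 4 11]
Step 3: flows [0=1,0->2,3->1] -> levels [9 11 5 10]
Step 4: flows [1->0,0->2,1->3] -> levels [9 9 6 11]
Step 5: flows [0=1,0->2,3->1] -> levels [8 10 7 10]
Step 6: flows [1->0,0->2,1=3] -> levels [8 9 8 10]
Step 7: flows [1->0,0=2,3->1] -> levels [9 9 8 9]
Step 8: flows [0=1,0->2,1=3] -> levels [8 9 9 9]
Step 9: flows [1->0,2->0,1=3] -> levels [10 8 8 9]
Step 10: flows [0->1,0->2,3->1] -> levels [8 10 9 8]
Step 11: flows [1->0,2->0,1->3] -> levels [10 8 8 9]
  -> period-2 cycle: step 11 state = step 9 state; never stabilizes
  -> state at step 30: (30-9) mod 2 = 1, same as step 10 -> [8 10 9 8]

Answer: 8 10 9 8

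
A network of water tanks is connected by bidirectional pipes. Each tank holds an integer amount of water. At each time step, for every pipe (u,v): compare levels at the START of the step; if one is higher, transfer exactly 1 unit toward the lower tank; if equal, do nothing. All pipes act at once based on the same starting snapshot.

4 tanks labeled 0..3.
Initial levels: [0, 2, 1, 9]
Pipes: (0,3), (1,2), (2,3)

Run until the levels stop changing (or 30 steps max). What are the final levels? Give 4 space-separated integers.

Step 1: flows [3->0,1->2,3->2] -> levels [1 1 3 7]
Step 2: flows [3->0,2->1,3->2] -> levels [2 2 3 5]
Step 3: flows [3->0,2->1,3->2] -> levels [3 3 3 3]
Step 4: flows [0=3,1=2,2=3] -> levels [3 3 3 3]
  -> stable (no change)

Answer: 3 3 3 3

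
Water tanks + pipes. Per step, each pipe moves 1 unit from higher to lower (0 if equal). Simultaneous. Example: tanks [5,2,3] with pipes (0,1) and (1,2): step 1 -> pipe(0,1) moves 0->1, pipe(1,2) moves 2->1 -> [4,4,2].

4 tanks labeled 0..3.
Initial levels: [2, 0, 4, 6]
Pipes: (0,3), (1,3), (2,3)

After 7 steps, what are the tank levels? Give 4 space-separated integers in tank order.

Answer: 3 3 3 3

Derivation:
Step 1: flows [3->0,3->1,3->2] -> levels [3 1 5 3]
Step 2: flows [0=3,3->1,2->3] -> levels [3 2 4 3]
Step 3: flows [0=3,3->1,2->3] -> levels [3 3 3 3]
Step 4: flows [0=3,1=3,2=3] -> levels [3 3 3 3]
  -> stable; steps 5..7 unchanged -> [3 3 3 3]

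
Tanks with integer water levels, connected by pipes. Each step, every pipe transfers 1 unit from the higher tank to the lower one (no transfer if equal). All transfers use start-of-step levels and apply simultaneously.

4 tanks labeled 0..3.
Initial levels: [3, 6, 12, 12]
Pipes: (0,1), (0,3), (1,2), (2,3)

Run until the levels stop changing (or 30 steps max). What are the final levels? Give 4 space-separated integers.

Answer: 9 7 10 7

Derivation:
Step 1: flows [1->0,3->0,2->1,2=3] -> levels [5 6 11 11]
Step 2: flows [1->0,3->0,2->1,2=3] -> levels [7 6 10 10]
Step 3: flows [0->1,3->0,2->1,2=3] -> levels [7 8 9 9]
Step 4: flows [1->0,3->0,2->1,2=3] -> levels [9 8 8 8]
Step 5: flows [0->1,0->3,1=2,2=3] -> levels [7 9 8 9]
Step 6: flows [1->0,3->0,1->2,3->2] -> levels [9 7 10 7]
Step 7: flows [0->1,0->3,2->1,2->3] -> levels [7 9 8 9]
  -> period-2 cycle: step 7 state = step 5 state; never stabilizes
  -> state at step 30: (30-5) mod 2 = 1, same as step 6 -> [9 7 10 7]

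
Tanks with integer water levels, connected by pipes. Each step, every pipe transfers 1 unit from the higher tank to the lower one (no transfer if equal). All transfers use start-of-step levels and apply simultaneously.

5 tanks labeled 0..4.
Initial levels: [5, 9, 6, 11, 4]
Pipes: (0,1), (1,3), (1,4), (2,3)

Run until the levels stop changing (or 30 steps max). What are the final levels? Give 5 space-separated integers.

Step 1: flows [1->0,3->1,1->4,3->2] -> levels [6 8 7 9 5]
Step 2: flows [1->0,3->1,1->4,3->2] -> levels [7 7 8 7 6]
Step 3: flows [0=1,1=3,1->4,2->3] -> levels [7 6 7 8 7]
Step 4: flows [0->1,3->1,4->1,3->2] -> levels [6 9 8 6 6]
Step 5: flows [1->0,1->3,1->4,2->3] -> levels [7 6 7 8 7]
  -> period-2 cycle: step 5 state = step 3 state; never stabilizes
  -> state at step 30: (30-3) mod 2 = 1, same as step 4 -> [6 9 8 6 6]

Answer: 6 9 8 6 6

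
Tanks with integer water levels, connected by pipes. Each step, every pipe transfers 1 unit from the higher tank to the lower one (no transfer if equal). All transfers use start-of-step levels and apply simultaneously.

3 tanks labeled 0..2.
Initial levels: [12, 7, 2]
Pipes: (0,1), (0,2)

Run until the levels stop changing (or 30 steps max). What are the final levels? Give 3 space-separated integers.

Step 1: flows [0->1,0->2] -> levels [10 8 3]
Step 2: flows [0->1,0->2] -> levels [8 9 4]
Step 3: flows [1->0,0->2] -> levels [8 8 5]
Step 4: flows [0=1,0->2] -> levels [7 8 6]
Step 5: flows [1->0,0->2] -> levels [7 7 7]
Step 6: flows [0=1,0=2] -> levels [7 7 7]
  -> stable (no change)

Answer: 7 7 7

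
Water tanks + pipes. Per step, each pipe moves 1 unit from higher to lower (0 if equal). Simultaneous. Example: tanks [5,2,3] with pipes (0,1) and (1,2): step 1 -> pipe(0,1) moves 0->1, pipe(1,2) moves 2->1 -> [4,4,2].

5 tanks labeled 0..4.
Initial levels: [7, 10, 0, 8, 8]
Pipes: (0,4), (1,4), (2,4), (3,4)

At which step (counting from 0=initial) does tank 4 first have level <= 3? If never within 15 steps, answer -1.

Step 1: flows [4->0,1->4,4->2,3=4] -> levels [8 9 1 8 7]
Step 2: flows [0->4,1->4,4->2,3->4] -> levels [7 8 2 7 9]
Step 3: flows [4->0,4->1,4->2,4->3] -> levels [8 9 3 8 5]
Step 4: flows [0->4,1->4,4->2,3->4] -> levels [7 8 4 7 7]
Step 5: flows [0=4,1->4,4->2,3=4] -> levels [7 7 5 7 7]
Step 6: flows [0=4,1=4,4->2,3=4] -> levels [7 7 6 7 6]
Step 7: flows [0->4,1->4,2=4,3->4] -> levels [6 6 6 6 9]
Step 8: flows [4->0,4->1,4->2,4->3] -> levels [7 7 7 7 5]
Step 9: flows [0->4,1->4,2->4,3->4] -> levels [6 6 6 6 9]
  -> period-2 cycle (repeats step 7); tank 4 never drops to <=3
Tank 4 never reaches <=3 within 15 steps

Answer: -1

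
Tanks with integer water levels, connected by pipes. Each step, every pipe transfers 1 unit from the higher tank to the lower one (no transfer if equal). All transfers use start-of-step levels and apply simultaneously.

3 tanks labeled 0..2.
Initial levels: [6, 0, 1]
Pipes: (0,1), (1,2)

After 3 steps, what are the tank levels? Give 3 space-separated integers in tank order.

Answer: 3 2 2

Derivation:
Step 1: flows [0->1,2->1] -> levels [5 2 0]
Step 2: flows [0->1,1->2] -> levels [4 2 1]
Step 3: flows [0->1,1->2] -> levels [3 2 2]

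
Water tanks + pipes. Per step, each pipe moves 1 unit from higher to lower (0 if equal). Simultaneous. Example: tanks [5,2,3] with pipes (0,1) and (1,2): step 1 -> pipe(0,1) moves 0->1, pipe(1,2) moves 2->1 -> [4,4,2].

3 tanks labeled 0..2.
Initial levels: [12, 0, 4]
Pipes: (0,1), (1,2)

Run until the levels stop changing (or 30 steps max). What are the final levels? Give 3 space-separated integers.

Step 1: flows [0->1,2->1] -> levels [11 2 3]
Step 2: flows [0->1,2->1] -> levels [10 4 2]
Step 3: flows [0->1,1->2] -> levels [9 4 3]
Step 4: flows [0->1,1->2] -> levels [8 4 4]
Step 5: flows [0->1,1=2] -> levels [7 5 4]
Step 6: flows [0->1,1->2] -> levels [6 5 5]
Step 7: flows [0->1,1=2] -> levels [5 6 5]
Step 8: flows [1->0,1->2] -> levels [6 4 6]
Step 9: flows [0->1,2->1] -> levels [5 6 5]
  -> period-2 cycle: step 9 state = step 7 state; never stabilizes
  -> state at step 30: (30-7) mod 2 = 1, same as step 8 -> [6 4 6]

Answer: 6 4 6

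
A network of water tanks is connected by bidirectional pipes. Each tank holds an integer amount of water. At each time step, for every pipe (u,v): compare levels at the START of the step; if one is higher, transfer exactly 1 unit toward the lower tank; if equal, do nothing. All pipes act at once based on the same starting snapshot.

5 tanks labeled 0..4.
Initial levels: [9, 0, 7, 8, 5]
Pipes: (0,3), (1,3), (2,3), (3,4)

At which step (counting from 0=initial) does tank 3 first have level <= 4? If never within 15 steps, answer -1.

Answer: 5

Derivation:
Step 1: flows [0->3,3->1,3->2,3->4] -> levels [8 1 8 6 6]
Step 2: flows [0->3,3->1,2->3,3=4] -> levels [7 2 7 7 6]
Step 3: flows [0=3,3->1,2=3,3->4] -> levels [7 3 7 5 7]
Step 4: flows [0->3,3->1,2->3,4->3] -> levels [6 4 6 7 6]
Step 5: flows [3->0,3->1,3->2,3->4] -> levels [7 5 7 3 7]
Tank 3 first reaches <=4 at step 5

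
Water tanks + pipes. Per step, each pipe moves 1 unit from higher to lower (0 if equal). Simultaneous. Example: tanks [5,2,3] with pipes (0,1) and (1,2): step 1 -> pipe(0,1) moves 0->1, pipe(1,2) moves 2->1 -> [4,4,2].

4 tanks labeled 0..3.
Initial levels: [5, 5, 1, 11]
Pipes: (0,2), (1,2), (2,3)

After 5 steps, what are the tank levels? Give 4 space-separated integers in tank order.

Step 1: flows [0->2,1->2,3->2] -> levels [4 4 4 10]
Step 2: flows [0=2,1=2,3->2] -> levels [4 4 5 9]
Step 3: flows [2->0,2->1,3->2] -> levels [5 5 4 8]
Step 4: flows [0->2,1->2,3->2] -> levels [4 4 7 7]
Step 5: flows [2->0,2->1,2=3] -> levels [5 5 5 7]

Answer: 5 5 5 7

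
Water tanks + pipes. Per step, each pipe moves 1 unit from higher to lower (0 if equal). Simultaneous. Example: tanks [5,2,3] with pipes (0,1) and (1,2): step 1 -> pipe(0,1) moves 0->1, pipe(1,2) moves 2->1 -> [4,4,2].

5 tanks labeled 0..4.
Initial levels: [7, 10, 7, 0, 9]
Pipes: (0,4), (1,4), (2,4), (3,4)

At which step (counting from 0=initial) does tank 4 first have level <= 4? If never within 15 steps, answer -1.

Answer: -1

Derivation:
Step 1: flows [4->0,1->4,4->2,4->3] -> levels [8 9 8 1 7]
Step 2: flows [0->4,1->4,2->4,4->3] -> levels [7 8 7 2 9]
Step 3: flows [4->0,4->1,4->2,4->3] -> levels [8 9 8 3 5]
Step 4: flows [0->4,1->4,2->4,4->3] -> levels [7 8 7 4 7]
Step 5: flows [0=4,1->4,2=4,4->3] -> levels [7 7 7 5 7]
Step 6: flows [0=4,1=4,2=4,4->3] -> levels [7 7 7 6 6]
Step 7: flows [0->4,1->4,2->4,3=4] -> levels [6 6 6 6 9]
Step 8: flows [4->0,4->1,4->2,4->3] -> levels [7 7 7 7 5]
Step 9: flows [0->4,1->4,2->4,3->4] -> levels [6 6 6 6 9]
  -> period-2 cycle (repeats step 7); tank 4 never drops to <=4
Tank 4 never reaches <=4 within 15 steps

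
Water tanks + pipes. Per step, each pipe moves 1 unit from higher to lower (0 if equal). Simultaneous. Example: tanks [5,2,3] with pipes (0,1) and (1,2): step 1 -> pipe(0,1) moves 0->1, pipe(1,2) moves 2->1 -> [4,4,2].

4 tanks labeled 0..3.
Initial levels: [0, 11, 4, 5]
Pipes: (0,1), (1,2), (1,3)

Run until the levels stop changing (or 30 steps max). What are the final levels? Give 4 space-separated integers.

Answer: 5 3 6 6

Derivation:
Step 1: flows [1->0,1->2,1->3] -> levels [1 8 5 6]
Step 2: flows [1->0,1->2,1->3] -> levels [2 5 6 7]
Step 3: flows [1->0,2->1,3->1] -> levels [3 6 5 6]
Step 4: flows [1->0,1->2,1=3] -> levels [4 4 6 6]
Step 5: flows [0=1,2->1,3->1] -> levels [4 6 5 5]
Step 6: flows [1->0,1->2,1->3] -> levels [5 3 6 6]
Step 7: flows [0->1,2->1,3->1] -> levels [4 6 5 5]
  -> period-2 cycle: step 7 state = step 5 state; never stabilizes
  -> state at step 30: (30-5) mod 2 = 1, same as step 6 -> [5 3 6 6]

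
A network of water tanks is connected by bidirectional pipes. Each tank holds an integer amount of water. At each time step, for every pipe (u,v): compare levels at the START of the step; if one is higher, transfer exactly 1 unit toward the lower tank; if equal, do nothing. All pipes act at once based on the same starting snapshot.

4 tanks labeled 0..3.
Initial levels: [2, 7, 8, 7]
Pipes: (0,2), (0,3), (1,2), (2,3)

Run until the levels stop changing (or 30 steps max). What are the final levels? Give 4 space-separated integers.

Answer: 7 6 6 5

Derivation:
Step 1: flows [2->0,3->0,2->1,2->3] -> levels [4 8 5 7]
Step 2: flows [2->0,3->0,1->2,3->2] -> levels [6 7 6 5]
Step 3: flows [0=2,0->3,1->2,2->3] -> levels [5 6 6 7]
Step 4: flows [2->0,3->0,1=2,3->2] -> levels [7 6 6 5]
Step 5: flows [0->2,0->3,1=2,2->3] -> levels [5 6 6 7]
  -> period-2 cycle: step 5 state = step 3 state; never stabilizes
  -> state at step 30: (30-3) mod 2 = 1, same as step 4 -> [7 6 6 5]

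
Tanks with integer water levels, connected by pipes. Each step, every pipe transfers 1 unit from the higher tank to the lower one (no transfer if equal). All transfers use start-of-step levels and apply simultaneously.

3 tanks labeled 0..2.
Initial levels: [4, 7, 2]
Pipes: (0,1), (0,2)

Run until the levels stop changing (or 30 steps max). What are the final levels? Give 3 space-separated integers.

Step 1: flows [1->0,0->2] -> levels [4 6 3]
Step 2: flows [1->0,0->2] -> levels [4 5 4]
Step 3: flows [1->0,0=2] -> levels [5 4 4]
Step 4: flows [0->1,0->2] -> levels [3 5 5]
Step 5: flows [1->0,2->0] -> levels [5 4 4]
  -> period-2 cycle: step 5 state = step 3 state; never stabilizes
  -> state at step 30: (30-3) mod 2 = 1, same as step 4 -> [3 5 5]

Answer: 3 5 5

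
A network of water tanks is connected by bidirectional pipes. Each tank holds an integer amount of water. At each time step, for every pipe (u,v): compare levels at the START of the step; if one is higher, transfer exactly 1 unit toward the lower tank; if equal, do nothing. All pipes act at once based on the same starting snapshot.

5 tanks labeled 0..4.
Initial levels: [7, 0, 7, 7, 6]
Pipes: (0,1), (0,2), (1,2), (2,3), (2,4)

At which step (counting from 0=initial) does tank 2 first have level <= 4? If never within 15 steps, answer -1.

Step 1: flows [0->1,0=2,2->1,2=3,2->4] -> levels [6 2 5 7 7]
Step 2: flows [0->1,0->2,2->1,3->2,4->2] -> levels [4 4 7 6 6]
Step 3: flows [0=1,2->0,2->1,2->3,2->4] -> levels [5 5 3 7 7]
Tank 2 first reaches <=4 at step 3

Answer: 3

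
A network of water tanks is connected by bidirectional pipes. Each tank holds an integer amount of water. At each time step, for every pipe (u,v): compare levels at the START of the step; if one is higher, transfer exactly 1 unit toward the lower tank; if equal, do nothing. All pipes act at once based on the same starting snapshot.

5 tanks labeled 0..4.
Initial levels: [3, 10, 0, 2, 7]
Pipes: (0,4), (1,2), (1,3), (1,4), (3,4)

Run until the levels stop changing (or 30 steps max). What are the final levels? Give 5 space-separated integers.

Answer: 5 3 4 6 4

Derivation:
Step 1: flows [4->0,1->2,1->3,1->4,4->3] -> levels [4 7 1 4 6]
Step 2: flows [4->0,1->2,1->3,1->4,4->3] -> levels [5 4 2 6 5]
Step 3: flows [0=4,1->2,3->1,4->1,3->4] -> levels [5 5 3 4 5]
Step 4: flows [0=4,1->2,1->3,1=4,4->3] -> levels [5 3 4 6 4]
Step 5: flows [0->4,2->1,3->1,4->1,3->4] -> levels [4 6 3 4 5]
Step 6: flows [4->0,1->2,1->3,1->4,4->3] -> levels [5 3 4 6 4]
  -> period-2 cycle: step 6 state = step 4 state; never stabilizes
  -> state at step 30: (30-4) mod 2 = 0, same as step 4 -> [5 3 4 6 4]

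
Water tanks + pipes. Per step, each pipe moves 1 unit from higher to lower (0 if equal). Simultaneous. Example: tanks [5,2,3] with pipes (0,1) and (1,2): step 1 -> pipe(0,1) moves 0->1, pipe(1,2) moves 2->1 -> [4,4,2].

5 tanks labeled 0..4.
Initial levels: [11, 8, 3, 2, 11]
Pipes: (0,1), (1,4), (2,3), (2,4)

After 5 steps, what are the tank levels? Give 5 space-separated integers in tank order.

Answer: 9 9 5 5 7

Derivation:
Step 1: flows [0->1,4->1,2->3,4->2] -> levels [10 10 3 3 9]
Step 2: flows [0=1,1->4,2=3,4->2] -> levels [10 9 4 3 9]
Step 3: flows [0->1,1=4,2->3,4->2] -> levels [9 10 4 4 8]
Step 4: flows [1->0,1->4,2=3,4->2] -> levels [10 8 5 4 8]
Step 5: flows [0->1,1=4,2->3,4->2] -> levels [9 9 5 5 7]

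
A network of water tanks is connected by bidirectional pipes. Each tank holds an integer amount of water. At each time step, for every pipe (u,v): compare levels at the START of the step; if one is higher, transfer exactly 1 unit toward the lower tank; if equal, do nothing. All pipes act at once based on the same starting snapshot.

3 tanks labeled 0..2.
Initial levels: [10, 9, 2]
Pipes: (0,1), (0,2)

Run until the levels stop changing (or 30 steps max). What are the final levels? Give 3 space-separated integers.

Answer: 7 7 7

Derivation:
Step 1: flows [0->1,0->2] -> levels [8 10 3]
Step 2: flows [1->0,0->2] -> levels [8 9 4]
Step 3: flows [1->0,0->2] -> levels [8 8 5]
Step 4: flows [0=1,0->2] -> levels [7 8 6]
Step 5: flows [1->0,0->2] -> levels [7 7 7]
Step 6: flows [0=1,0=2] -> levels [7 7 7]
  -> stable (no change)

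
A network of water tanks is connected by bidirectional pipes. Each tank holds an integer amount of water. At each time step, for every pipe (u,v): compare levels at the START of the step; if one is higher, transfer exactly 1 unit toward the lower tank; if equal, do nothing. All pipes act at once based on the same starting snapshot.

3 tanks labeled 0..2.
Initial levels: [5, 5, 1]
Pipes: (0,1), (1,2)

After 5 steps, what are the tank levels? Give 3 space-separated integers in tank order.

Step 1: flows [0=1,1->2] -> levels [5 4 2]
Step 2: flows [0->1,1->2] -> levels [4 4 3]
Step 3: flows [0=1,1->2] -> levels [4 3 4]
Step 4: flows [0->1,2->1] -> levels [3 5 3]
Step 5: flows [1->0,1->2] -> levels [4 3 4]

Answer: 4 3 4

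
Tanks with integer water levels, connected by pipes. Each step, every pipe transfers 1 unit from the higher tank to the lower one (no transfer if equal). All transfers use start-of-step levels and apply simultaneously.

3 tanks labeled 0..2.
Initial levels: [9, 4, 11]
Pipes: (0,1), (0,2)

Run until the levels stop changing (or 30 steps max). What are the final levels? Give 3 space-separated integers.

Step 1: flows [0->1,2->0] -> levels [9 5 10]
Step 2: flows [0->1,2->0] -> levels [9 6 9]
Step 3: flows [0->1,0=2] -> levels [8 7 9]
Step 4: flows [0->1,2->0] -> levels [8 8 8]
Step 5: flows [0=1,0=2] -> levels [8 8 8]
  -> stable (no change)

Answer: 8 8 8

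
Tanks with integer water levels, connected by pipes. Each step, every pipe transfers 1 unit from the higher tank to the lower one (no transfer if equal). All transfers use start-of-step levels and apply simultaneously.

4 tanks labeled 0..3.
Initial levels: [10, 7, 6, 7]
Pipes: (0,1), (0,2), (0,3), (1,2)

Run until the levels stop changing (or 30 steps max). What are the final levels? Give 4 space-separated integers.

Step 1: flows [0->1,0->2,0->3,1->2] -> levels [7 7 8 8]
Step 2: flows [0=1,2->0,3->0,2->1] -> levels [9 8 6 7]
Step 3: flows [0->1,0->2,0->3,1->2] -> levels [6 8 8 8]
Step 4: flows [1->0,2->0,3->0,1=2] -> levels [9 7 7 7]
Step 5: flows [0->1,0->2,0->3,1=2] -> levels [6 8 8 8]
  -> period-2 cycle: step 5 state = step 3 state; never stabilizes
  -> state at step 30: (30-3) mod 2 = 1, same as step 4 -> [9 7 7 7]

Answer: 9 7 7 7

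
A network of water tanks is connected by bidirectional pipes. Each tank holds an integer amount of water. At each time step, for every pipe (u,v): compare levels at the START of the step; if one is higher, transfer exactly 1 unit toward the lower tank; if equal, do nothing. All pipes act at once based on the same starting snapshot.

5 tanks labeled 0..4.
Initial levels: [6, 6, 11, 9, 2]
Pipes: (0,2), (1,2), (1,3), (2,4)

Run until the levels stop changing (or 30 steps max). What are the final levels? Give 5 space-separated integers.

Answer: 7 8 5 7 7

Derivation:
Step 1: flows [2->0,2->1,3->1,2->4] -> levels [7 8 8 8 3]
Step 2: flows [2->0,1=2,1=3,2->4] -> levels [8 8 6 8 4]
Step 3: flows [0->2,1->2,1=3,2->4] -> levels [7 7 7 8 5]
Step 4: flows [0=2,1=2,3->1,2->4] -> levels [7 8 6 7 6]
Step 5: flows [0->2,1->2,1->3,2=4] -> levels [6 6 8 8 6]
Step 6: flows [2->0,2->1,3->1,2->4] -> levels [7 8 5 7 7]
Step 7: flows [0->2,1->2,1->3,4->2] -> levels [6 6 8 8 6]
  -> period-2 cycle: step 7 state = step 5 state; never stabilizes
  -> state at step 30: (30-5) mod 2 = 1, same as step 6 -> [7 8 5 7 7]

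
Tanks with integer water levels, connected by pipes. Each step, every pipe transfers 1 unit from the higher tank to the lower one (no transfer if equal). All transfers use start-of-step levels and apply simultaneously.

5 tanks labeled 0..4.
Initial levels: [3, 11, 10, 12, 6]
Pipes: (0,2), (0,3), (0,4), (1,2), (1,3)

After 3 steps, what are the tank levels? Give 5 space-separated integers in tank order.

Answer: 8 11 8 8 7

Derivation:
Step 1: flows [2->0,3->0,4->0,1->2,3->1] -> levels [6 11 10 10 5]
Step 2: flows [2->0,3->0,0->4,1->2,1->3] -> levels [7 9 10 10 6]
Step 3: flows [2->0,3->0,0->4,2->1,3->1] -> levels [8 11 8 8 7]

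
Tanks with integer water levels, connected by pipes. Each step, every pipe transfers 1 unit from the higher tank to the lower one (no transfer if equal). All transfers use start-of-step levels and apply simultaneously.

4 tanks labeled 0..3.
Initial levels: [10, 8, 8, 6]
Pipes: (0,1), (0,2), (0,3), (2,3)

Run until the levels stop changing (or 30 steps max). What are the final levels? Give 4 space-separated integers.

Answer: 10 8 7 7

Derivation:
Step 1: flows [0->1,0->2,0->3,2->3] -> levels [7 9 8 8]
Step 2: flows [1->0,2->0,3->0,2=3] -> levels [10 8 7 7]
Step 3: flows [0->1,0->2,0->3,2=3] -> levels [7 9 8 8]
  -> period-2 cycle: step 3 state = step 1 state; never stabilizes
  -> state at step 30: (30-1) mod 2 = 1, same as step 2 -> [10 8 7 7]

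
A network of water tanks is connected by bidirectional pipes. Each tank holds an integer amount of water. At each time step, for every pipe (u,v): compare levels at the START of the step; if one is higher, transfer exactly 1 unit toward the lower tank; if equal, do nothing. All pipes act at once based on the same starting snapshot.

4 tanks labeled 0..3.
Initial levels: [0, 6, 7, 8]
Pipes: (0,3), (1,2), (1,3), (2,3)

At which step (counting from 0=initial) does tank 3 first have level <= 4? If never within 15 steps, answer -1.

Step 1: flows [3->0,2->1,3->1,3->2] -> levels [1 8 7 5]
Step 2: flows [3->0,1->2,1->3,2->3] -> levels [2 6 7 6]
Step 3: flows [3->0,2->1,1=3,2->3] -> levels [3 7 5 6]
Step 4: flows [3->0,1->2,1->3,3->2] -> levels [4 5 7 5]
Step 5: flows [3->0,2->1,1=3,2->3] -> levels [5 6 5 5]
Step 6: flows [0=3,1->2,1->3,2=3] -> levels [5 4 6 6]
Step 7: flows [3->0,2->1,3->1,2=3] -> levels [6 6 5 4]
Tank 3 first reaches <=4 at step 7

Answer: 7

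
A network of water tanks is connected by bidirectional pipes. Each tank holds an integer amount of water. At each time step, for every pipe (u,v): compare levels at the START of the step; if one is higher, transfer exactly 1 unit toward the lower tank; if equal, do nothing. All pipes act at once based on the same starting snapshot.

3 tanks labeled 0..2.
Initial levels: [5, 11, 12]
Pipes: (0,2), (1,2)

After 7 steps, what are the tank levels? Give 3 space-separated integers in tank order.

Answer: 9 9 10

Derivation:
Step 1: flows [2->0,2->1] -> levels [6 12 10]
Step 2: flows [2->0,1->2] -> levels [7 11 10]
Step 3: flows [2->0,1->2] -> levels [8 10 10]
Step 4: flows [2->0,1=2] -> levels [9 10 9]
Step 5: flows [0=2,1->2] -> levels [9 9 10]
Step 6: flows [2->0,2->1] -> levels [10 10 8]
Step 7: flows [0->2,1->2] -> levels [9 9 10]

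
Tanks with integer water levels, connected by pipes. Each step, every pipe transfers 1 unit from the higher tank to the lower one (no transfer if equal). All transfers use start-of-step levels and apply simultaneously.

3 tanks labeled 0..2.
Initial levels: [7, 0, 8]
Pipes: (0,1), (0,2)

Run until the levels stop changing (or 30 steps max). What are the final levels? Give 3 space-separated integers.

Step 1: flows [0->1,2->0] -> levels [7 1 7]
Step 2: flows [0->1,0=2] -> levels [6 2 7]
Step 3: flows [0->1,2->0] -> levels [6 3 6]
Step 4: flows [0->1,0=2] -> levels [5 4 6]
Step 5: flows [0->1,2->0] -> levels [5 5 5]
Step 6: flows [0=1,0=2] -> levels [5 5 5]
  -> stable (no change)

Answer: 5 5 5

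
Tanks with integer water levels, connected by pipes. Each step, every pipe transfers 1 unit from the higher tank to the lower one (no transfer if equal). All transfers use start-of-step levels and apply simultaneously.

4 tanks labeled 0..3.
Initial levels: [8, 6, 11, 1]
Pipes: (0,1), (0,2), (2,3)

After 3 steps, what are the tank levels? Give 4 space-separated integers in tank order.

Step 1: flows [0->1,2->0,2->3] -> levels [8 7 9 2]
Step 2: flows [0->1,2->0,2->3] -> levels [8 8 7 3]
Step 3: flows [0=1,0->2,2->3] -> levels [7 8 7 4]

Answer: 7 8 7 4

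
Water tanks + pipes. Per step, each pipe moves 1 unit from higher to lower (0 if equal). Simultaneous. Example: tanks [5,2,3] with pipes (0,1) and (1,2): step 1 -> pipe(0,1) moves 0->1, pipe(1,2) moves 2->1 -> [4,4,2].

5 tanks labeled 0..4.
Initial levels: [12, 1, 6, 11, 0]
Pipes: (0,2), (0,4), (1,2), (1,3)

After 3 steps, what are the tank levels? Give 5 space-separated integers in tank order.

Answer: 6 7 6 8 3

Derivation:
Step 1: flows [0->2,0->4,2->1,3->1] -> levels [10 3 6 10 1]
Step 2: flows [0->2,0->4,2->1,3->1] -> levels [8 5 6 9 2]
Step 3: flows [0->2,0->4,2->1,3->1] -> levels [6 7 6 8 3]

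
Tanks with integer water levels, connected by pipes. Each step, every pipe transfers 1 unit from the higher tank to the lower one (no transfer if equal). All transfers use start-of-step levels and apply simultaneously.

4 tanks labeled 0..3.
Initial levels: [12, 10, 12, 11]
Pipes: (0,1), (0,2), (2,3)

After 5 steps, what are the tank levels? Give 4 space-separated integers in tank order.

Step 1: flows [0->1,0=2,2->3] -> levels [11 11 11 12]
Step 2: flows [0=1,0=2,3->2] -> levels [11 11 12 11]
Step 3: flows [0=1,2->0,2->3] -> levels [12 11 10 12]
Step 4: flows [0->1,0->2,3->2] -> levels [10 12 12 11]
Step 5: flows [1->0,2->0,2->3] -> levels [12 11 10 12]

Answer: 12 11 10 12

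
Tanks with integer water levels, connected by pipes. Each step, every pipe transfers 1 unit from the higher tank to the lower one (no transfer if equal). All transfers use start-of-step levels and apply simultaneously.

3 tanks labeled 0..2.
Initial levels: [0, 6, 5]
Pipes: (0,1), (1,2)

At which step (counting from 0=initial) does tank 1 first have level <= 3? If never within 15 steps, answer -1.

Step 1: flows [1->0,1->2] -> levels [1 4 6]
Step 2: flows [1->0,2->1] -> levels [2 4 5]
Step 3: flows [1->0,2->1] -> levels [3 4 4]
Step 4: flows [1->0,1=2] -> levels [4 3 4]
Tank 1 first reaches <=3 at step 4

Answer: 4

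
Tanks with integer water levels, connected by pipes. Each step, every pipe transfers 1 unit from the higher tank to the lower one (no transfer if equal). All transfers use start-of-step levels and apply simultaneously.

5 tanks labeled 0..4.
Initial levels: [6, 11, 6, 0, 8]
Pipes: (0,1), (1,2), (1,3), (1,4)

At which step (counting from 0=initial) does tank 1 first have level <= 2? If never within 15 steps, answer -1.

Answer: -1

Derivation:
Step 1: flows [1->0,1->2,1->3,1->4] -> levels [7 7 7 1 9]
Step 2: flows [0=1,1=2,1->3,4->1] -> levels [7 7 7 2 8]
Step 3: flows [0=1,1=2,1->3,4->1] -> levels [7 7 7 3 7]
Step 4: flows [0=1,1=2,1->3,1=4] -> levels [7 6 7 4 7]
Step 5: flows [0->1,2->1,1->3,4->1] -> levels [6 8 6 5 6]
Step 6: flows [1->0,1->2,1->3,1->4] -> levels [7 4 7 6 7]
Step 7: flows [0->1,2->1,3->1,4->1] -> levels [6 8 6 5 6]
  -> period-2 cycle (repeats step 5); tank 1 never drops to <=2
Tank 1 never reaches <=2 within 15 steps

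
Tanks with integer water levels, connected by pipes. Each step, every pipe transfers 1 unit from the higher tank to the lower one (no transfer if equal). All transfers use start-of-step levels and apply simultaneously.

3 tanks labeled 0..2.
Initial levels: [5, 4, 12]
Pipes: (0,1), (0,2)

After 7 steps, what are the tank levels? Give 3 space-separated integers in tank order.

Step 1: flows [0->1,2->0] -> levels [5 5 11]
Step 2: flows [0=1,2->0] -> levels [6 5 10]
Step 3: flows [0->1,2->0] -> levels [6 6 9]
Step 4: flows [0=1,2->0] -> levels [7 6 8]
Step 5: flows [0->1,2->0] -> levels [7 7 7]
Step 6: flows [0=1,0=2] -> levels [7 7 7]
  -> stable; steps 7..7 unchanged -> [7 7 7]

Answer: 7 7 7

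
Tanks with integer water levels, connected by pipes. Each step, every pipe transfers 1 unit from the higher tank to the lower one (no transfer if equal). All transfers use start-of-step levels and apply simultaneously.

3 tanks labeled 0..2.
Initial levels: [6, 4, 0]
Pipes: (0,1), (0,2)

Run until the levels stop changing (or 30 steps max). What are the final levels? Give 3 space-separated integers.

Answer: 4 3 3

Derivation:
Step 1: flows [0->1,0->2] -> levels [4 5 1]
Step 2: flows [1->0,0->2] -> levels [4 4 2]
Step 3: flows [0=1,0->2] -> levels [3 4 3]
Step 4: flows [1->0,0=2] -> levels [4 3 3]
Step 5: flows [0->1,0->2] -> levels [2 4 4]
Step 6: flows [1->0,2->0] -> levels [4 3 3]
  -> period-2 cycle: step 6 state = step 4 state; never stabilizes
  -> state at step 30: (30-4) mod 2 = 0, same as step 4 -> [4 3 3]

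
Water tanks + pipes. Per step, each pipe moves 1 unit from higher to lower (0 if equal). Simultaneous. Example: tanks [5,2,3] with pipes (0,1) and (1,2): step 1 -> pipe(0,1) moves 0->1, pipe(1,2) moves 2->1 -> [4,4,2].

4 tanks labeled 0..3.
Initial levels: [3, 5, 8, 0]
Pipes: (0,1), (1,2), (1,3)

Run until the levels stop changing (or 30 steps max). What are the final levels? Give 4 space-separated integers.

Answer: 4 4 4 4

Derivation:
Step 1: flows [1->0,2->1,1->3] -> levels [4 4 7 1]
Step 2: flows [0=1,2->1,1->3] -> levels [4 4 6 2]
Step 3: flows [0=1,2->1,1->3] -> levels [4 4 5 3]
Step 4: flows [0=1,2->1,1->3] -> levels [4 4 4 4]
Step 5: flows [0=1,1=2,1=3] -> levels [4 4 4 4]
  -> stable (no change)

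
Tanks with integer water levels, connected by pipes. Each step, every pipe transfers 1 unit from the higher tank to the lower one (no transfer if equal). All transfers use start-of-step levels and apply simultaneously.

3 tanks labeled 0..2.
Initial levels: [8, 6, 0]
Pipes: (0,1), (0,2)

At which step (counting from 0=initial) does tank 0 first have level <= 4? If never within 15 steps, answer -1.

Answer: 5

Derivation:
Step 1: flows [0->1,0->2] -> levels [6 7 1]
Step 2: flows [1->0,0->2] -> levels [6 6 2]
Step 3: flows [0=1,0->2] -> levels [5 6 3]
Step 4: flows [1->0,0->2] -> levels [5 5 4]
Step 5: flows [0=1,0->2] -> levels [4 5 5]
Tank 0 first reaches <=4 at step 5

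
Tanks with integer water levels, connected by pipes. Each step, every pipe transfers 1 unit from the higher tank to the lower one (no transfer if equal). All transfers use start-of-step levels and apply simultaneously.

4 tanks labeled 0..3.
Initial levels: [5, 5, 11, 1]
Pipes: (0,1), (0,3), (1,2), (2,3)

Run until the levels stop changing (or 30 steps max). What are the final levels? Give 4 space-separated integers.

Step 1: flows [0=1,0->3,2->1,2->3] -> levels [4 6 9 3]
Step 2: flows [1->0,0->3,2->1,2->3] -> levels [4 6 7 5]
Step 3: flows [1->0,3->0,2->1,2->3] -> levels [6 6 5 5]
Step 4: flows [0=1,0->3,1->2,2=3] -> levels [5 5 6 6]
Step 5: flows [0=1,3->0,2->1,2=3] -> levels [6 6 5 5]
  -> period-2 cycle: step 5 state = step 3 state; never stabilizes
  -> state at step 30: (30-3) mod 2 = 1, same as step 4 -> [5 5 6 6]

Answer: 5 5 6 6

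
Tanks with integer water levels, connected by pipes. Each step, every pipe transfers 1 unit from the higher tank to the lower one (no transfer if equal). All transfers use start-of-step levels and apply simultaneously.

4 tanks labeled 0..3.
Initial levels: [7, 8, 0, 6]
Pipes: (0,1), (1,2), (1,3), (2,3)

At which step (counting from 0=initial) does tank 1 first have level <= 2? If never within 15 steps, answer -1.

Answer: -1

Derivation:
Step 1: flows [1->0,1->2,1->3,3->2] -> levels [8 5 2 6]
Step 2: flows [0->1,1->2,3->1,3->2] -> levels [7 6 4 4]
Step 3: flows [0->1,1->2,1->3,2=3] -> levels [6 5 5 5]
Step 4: flows [0->1,1=2,1=3,2=3] -> levels [5 6 5 5]
Step 5: flows [1->0,1->2,1->3,2=3] -> levels [6 3 6 6]
Step 6: flows [0->1,2->1,3->1,2=3] -> levels [5 6 5 5]
  -> period-2 cycle (repeats step 4); tank 1 never drops to <=2
Tank 1 never reaches <=2 within 15 steps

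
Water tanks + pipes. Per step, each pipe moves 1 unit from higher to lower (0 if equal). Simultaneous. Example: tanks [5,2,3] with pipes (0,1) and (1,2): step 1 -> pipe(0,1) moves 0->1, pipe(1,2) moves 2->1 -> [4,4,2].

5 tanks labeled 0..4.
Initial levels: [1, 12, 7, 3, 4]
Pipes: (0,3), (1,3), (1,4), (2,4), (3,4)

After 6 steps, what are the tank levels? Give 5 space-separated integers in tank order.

Answer: 5 6 5 4 7

Derivation:
Step 1: flows [3->0,1->3,1->4,2->4,4->3] -> levels [2 10 6 4 5]
Step 2: flows [3->0,1->3,1->4,2->4,4->3] -> levels [3 8 5 5 6]
Step 3: flows [3->0,1->3,1->4,4->2,4->3] -> levels [4 6 6 6 5]
Step 4: flows [3->0,1=3,1->4,2->4,3->4] -> levels [5 5 5 4 8]
Step 5: flows [0->3,1->3,4->1,4->2,4->3] -> levels [4 5 6 7 5]
Step 6: flows [3->0,3->1,1=4,2->4,3->4] -> levels [5 6 5 4 7]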